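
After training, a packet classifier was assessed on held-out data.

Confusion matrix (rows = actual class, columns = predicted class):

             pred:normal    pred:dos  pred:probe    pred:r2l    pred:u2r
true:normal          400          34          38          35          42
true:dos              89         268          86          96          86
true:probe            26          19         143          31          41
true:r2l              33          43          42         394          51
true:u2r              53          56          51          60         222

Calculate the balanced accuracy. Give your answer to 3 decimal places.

0.582

Balanced accuracy = mean of per-class recall.
  normal: recall = 400/549 = 0.7286
  dos: recall = 268/625 = 0.4288
  probe: recall = 143/260 = 0.5500
  r2l: recall = 394/563 = 0.6998
  u2r: recall = 222/442 = 0.5023
Mean = (0.7286 + 0.4288 + 0.5500 + 0.6998 + 0.5023) / 5 = 0.582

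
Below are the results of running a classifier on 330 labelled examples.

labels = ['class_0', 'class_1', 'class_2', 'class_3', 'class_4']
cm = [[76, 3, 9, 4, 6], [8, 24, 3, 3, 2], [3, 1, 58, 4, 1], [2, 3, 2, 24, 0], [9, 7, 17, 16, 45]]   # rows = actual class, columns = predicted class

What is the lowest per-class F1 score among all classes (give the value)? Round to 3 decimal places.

0.585

Per-class F1 score (2·TP/(2·TP+FP+FN)):
  class_0: TP=76, FP=8+3+2+9=22, FN=3+9+4+6=22 → 152/196 = 0.7755
  class_1: TP=24, FP=3+1+3+7=14, FN=8+3+3+2=16 → 48/78 = 0.6154
  class_2: TP=58, FP=9+3+2+17=31, FN=3+1+4+1=9 → 116/156 = 0.7436
  class_3: TP=24, FP=4+3+4+16=27, FN=2+3+2+0=7 → 48/82 = 0.5854
  class_4: TP=45, FP=6+2+1+0=9, FN=9+7+17+16=49 → 90/148 = 0.6081
Lowest is class 'class_3' with F1 score = 0.585.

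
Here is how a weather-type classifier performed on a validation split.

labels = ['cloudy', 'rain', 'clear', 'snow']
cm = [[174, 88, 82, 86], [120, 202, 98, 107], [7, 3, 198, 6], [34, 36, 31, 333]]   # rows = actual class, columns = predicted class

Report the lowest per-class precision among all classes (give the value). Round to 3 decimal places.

0.484

Per-class precision (TP/(TP+FP)):
  cloudy: TP=174, FP=120+7+34=161 → 174/335 = 0.5194
  rain: TP=202, FP=88+3+36=127 → 202/329 = 0.6140
  clear: TP=198, FP=82+98+31=211 → 198/409 = 0.4841
  snow: TP=333, FP=86+107+6=199 → 333/532 = 0.6259
Lowest is class 'clear' with precision = 0.484.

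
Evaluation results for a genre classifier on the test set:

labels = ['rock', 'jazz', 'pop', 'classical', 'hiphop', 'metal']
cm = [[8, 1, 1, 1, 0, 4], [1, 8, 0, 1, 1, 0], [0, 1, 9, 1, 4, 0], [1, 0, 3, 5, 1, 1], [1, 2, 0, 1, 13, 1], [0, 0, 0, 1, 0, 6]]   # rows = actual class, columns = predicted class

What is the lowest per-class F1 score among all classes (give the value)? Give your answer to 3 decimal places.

0.476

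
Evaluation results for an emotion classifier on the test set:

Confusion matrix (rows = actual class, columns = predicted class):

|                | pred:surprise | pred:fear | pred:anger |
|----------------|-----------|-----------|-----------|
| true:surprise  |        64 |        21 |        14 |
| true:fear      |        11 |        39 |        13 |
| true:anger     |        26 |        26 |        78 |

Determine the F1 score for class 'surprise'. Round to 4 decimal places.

0.6400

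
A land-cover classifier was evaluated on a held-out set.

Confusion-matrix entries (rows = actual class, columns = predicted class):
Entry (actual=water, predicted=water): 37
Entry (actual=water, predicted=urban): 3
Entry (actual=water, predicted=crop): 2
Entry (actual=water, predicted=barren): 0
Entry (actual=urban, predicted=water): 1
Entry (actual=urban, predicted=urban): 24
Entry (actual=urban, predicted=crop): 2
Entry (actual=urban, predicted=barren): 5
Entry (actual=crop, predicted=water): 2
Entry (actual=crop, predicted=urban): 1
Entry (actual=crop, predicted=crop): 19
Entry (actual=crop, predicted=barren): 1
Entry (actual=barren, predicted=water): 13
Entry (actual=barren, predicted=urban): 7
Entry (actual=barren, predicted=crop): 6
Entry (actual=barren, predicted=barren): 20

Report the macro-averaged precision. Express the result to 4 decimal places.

0.7021

Per-class precision (TP/(TP+FP)):
  water: TP=37, FP=1+2+13=16 → 37/53 = 0.69811
  urban: TP=24, FP=3+1+7=11 → 24/35 = 0.68571
  crop: TP=19, FP=2+2+6=10 → 19/29 = 0.65517
  barren: TP=20, FP=0+5+1=6 → 20/26 = 0.76923
Macro-precision = mean = (0.69811 + 0.68571 + 0.65517 + 0.76923) / 4 = 0.7021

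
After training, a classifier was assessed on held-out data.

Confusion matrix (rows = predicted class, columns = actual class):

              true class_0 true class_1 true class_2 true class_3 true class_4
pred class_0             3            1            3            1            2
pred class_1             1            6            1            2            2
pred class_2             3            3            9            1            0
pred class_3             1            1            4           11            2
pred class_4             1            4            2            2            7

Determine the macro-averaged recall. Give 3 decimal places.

Per-class recall (TP/(TP+FN)):
  class_0: TP=3, FN=1+3+1+1=6 → 3/9 = 0.3333
  class_1: TP=6, FN=1+3+1+4=9 → 6/15 = 0.4000
  class_2: TP=9, FN=3+1+4+2=10 → 9/19 = 0.4737
  class_3: TP=11, FN=1+2+1+2=6 → 11/17 = 0.6471
  class_4: TP=7, FN=2+2+0+2=6 → 7/13 = 0.5385
Macro-recall = mean = (0.3333 + 0.4000 + 0.4737 + 0.6471 + 0.5385) / 5 = 0.479

0.479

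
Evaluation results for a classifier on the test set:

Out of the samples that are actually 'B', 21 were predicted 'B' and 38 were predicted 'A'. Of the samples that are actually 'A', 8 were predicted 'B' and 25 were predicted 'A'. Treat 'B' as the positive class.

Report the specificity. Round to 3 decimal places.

0.758

Specificity = TN/(TN+FP) = 25/(25+8) = 0.758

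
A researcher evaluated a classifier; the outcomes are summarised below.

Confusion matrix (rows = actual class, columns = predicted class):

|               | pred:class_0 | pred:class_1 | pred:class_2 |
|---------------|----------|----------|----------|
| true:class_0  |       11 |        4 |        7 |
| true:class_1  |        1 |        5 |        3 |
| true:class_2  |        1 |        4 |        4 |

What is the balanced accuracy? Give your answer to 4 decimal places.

Balanced accuracy = mean of per-class recall.
  class_0: recall = 11/22 = 0.50000
  class_1: recall = 5/9 = 0.55556
  class_2: recall = 4/9 = 0.44444
Mean = (0.50000 + 0.55556 + 0.44444) / 3 = 0.5000

0.5000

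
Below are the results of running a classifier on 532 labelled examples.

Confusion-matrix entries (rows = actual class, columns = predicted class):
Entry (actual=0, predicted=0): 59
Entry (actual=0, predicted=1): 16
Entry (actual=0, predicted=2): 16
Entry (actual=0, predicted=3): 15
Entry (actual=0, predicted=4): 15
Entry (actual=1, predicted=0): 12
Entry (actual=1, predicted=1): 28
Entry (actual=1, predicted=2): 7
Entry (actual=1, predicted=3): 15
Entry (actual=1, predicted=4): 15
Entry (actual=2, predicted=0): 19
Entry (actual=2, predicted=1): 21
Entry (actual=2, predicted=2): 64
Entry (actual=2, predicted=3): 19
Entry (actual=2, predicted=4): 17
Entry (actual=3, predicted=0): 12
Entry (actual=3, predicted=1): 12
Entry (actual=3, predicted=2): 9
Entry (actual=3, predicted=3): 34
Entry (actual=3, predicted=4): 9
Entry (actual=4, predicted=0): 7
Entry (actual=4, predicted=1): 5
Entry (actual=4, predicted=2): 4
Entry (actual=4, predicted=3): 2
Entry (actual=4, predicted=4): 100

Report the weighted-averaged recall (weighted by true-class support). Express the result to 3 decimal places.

Per-class recall (TP/(TP+FN)):
  0: TP=59, FN=16+16+15+15=62 → 59/121 = 0.4876
  1: TP=28, FN=12+7+15+15=49 → 28/77 = 0.3636
  2: TP=64, FN=19+21+19+17=76 → 64/140 = 0.4571
  3: TP=34, FN=12+12+9+9=42 → 34/76 = 0.4474
  4: TP=100, FN=7+5+4+2=18 → 100/118 = 0.8475
Weighted-recall = Σ (supportᵢ/N)·recallᵢ with N=532: (121/532)·0.4876 + (77/532)·0.3636 + (140/532)·0.4571 + (76/532)·0.4474 + (118/532)·0.8475 = 0.536

0.536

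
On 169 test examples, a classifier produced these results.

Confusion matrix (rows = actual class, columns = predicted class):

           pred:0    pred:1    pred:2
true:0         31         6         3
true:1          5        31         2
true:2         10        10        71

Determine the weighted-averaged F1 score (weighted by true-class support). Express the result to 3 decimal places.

Per-class F1 score (2·TP/(2·TP+FP+FN)):
  0: TP=31, FP=5+10=15, FN=6+3=9 → 62/86 = 0.7209
  1: TP=31, FP=6+10=16, FN=5+2=7 → 62/85 = 0.7294
  2: TP=71, FP=3+2=5, FN=10+10=20 → 142/167 = 0.8503
Weighted-F1 score = Σ (supportᵢ/N)·F1 scoreᵢ with N=169: (40/169)·0.7209 + (38/169)·0.7294 + (91/169)·0.8503 = 0.792

0.792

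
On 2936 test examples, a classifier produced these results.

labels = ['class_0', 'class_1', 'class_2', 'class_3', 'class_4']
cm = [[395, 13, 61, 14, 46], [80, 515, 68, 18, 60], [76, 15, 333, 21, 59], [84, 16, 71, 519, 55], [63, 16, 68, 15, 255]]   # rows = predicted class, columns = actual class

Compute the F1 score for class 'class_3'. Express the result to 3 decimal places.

Treat 'class_3' as positive and all other classes as negative.
F1 score = 2·TP/(2·TP+FP+FN).
class_3: TP=519, FP=84+16+71+55=226, FN=14+18+21+15=68 → 1038/1332 = 0.7793

0.779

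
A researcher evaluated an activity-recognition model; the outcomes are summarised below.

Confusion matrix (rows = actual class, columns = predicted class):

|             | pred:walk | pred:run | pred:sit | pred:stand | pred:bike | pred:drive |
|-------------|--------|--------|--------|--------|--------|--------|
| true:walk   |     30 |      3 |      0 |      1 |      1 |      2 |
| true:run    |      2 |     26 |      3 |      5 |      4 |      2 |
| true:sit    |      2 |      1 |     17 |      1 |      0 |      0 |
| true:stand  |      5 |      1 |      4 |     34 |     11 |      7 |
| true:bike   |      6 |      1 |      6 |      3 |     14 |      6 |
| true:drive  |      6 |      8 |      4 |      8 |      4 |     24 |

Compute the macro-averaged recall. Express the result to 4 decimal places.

0.6035

Per-class recall (TP/(TP+FN)):
  walk: TP=30, FN=3+0+1+1+2=7 → 30/37 = 0.81081
  run: TP=26, FN=2+3+5+4+2=16 → 26/42 = 0.61905
  sit: TP=17, FN=2+1+1+0+0=4 → 17/21 = 0.80952
  stand: TP=34, FN=5+1+4+11+7=28 → 34/62 = 0.54839
  bike: TP=14, FN=6+1+6+3+6=22 → 14/36 = 0.38889
  drive: TP=24, FN=6+8+4+8+4=30 → 24/54 = 0.44444
Macro-recall = mean = (0.81081 + 0.61905 + 0.80952 + 0.54839 + 0.38889 + 0.44444) / 6 = 0.6035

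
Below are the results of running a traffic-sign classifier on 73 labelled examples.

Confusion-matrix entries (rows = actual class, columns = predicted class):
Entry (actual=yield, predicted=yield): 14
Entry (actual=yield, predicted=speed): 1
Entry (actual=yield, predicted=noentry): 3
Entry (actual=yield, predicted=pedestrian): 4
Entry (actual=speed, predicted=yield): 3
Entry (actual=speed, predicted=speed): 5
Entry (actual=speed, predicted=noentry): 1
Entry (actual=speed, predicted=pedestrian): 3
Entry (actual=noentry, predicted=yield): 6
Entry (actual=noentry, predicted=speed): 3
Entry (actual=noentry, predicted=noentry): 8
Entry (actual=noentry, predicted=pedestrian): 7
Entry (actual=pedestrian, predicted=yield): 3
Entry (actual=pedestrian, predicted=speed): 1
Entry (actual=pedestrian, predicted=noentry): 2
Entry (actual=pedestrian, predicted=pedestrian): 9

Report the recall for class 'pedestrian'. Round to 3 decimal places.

Take TP from the diagonal, FP from the rest of the 'pedestrian' prediction marginal, FN from the rest of the 'pedestrian' actual marginal.
recall = TP/(TP+FN).
pedestrian: TP=9, FN=3+1+2=6 → 9/15 = 0.6000

0.600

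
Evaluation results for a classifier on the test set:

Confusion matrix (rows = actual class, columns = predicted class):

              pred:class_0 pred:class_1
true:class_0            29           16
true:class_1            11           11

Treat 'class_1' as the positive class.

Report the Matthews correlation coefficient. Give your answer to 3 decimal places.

0.138

MCC = (TP·TN − FP·FN) / √((TP+FP)(TP+FN)(TN+FP)(TN+FN))
Numerator = 11·29 − 16·11 = 143
Denominator = √(27·22·45·40) = √1069200 = 1034.0213
MCC = 143 / 1034.0213 = 0.138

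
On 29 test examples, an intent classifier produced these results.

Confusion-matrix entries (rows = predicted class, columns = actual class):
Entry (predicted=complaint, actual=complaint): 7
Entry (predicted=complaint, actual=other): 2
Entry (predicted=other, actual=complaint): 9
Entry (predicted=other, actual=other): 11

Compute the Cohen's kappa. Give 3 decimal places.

0.270

Observed agreement pₒ = trace/N = 18/29 = 0.6207
Expected agreement pₑ = Σ (rowᵢ·colᵢ)/N² = (16·9 + 13·20)/29² = 0.4804
κ = (pₒ − pₑ)/(1 − pₑ) = (0.6207 − 0.4804)/(1 − 0.4804) = 0.270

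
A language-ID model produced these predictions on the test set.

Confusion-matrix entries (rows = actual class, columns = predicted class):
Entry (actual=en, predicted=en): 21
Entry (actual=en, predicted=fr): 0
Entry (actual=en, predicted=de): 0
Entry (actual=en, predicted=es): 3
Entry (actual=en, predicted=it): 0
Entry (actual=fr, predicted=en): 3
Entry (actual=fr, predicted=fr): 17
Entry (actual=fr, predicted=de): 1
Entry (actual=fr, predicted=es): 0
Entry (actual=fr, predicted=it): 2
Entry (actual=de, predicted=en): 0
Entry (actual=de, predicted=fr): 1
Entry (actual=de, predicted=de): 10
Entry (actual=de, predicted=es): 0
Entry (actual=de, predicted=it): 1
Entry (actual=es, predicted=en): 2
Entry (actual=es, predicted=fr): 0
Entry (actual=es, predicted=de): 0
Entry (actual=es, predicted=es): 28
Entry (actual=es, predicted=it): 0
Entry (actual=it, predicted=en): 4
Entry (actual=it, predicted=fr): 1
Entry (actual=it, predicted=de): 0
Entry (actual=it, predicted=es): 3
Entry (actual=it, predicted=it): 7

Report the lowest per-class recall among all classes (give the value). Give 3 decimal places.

Per-class recall (TP/(TP+FN)):
  en: TP=21, FN=0+0+3+0=3 → 21/24 = 0.8750
  fr: TP=17, FN=3+1+0+2=6 → 17/23 = 0.7391
  de: TP=10, FN=0+1+0+1=2 → 10/12 = 0.8333
  es: TP=28, FN=2+0+0+0=2 → 28/30 = 0.9333
  it: TP=7, FN=4+1+0+3=8 → 7/15 = 0.4667
Lowest is class 'it' with recall = 0.467.

0.467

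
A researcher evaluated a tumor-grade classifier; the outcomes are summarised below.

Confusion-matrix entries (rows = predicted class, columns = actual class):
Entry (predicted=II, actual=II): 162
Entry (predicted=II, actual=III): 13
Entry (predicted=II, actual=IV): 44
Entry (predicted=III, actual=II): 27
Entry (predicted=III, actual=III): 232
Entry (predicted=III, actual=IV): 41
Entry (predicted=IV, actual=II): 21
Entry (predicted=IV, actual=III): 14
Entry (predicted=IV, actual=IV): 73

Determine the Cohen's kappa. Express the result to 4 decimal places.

0.6025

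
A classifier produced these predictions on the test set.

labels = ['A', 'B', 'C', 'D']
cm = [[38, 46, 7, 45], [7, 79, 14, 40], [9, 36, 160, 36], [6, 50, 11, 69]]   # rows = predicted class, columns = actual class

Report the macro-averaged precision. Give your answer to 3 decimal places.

Per-class precision (TP/(TP+FP)):
  A: TP=38, FP=46+7+45=98 → 38/136 = 0.2794
  B: TP=79, FP=7+14+40=61 → 79/140 = 0.5643
  C: TP=160, FP=9+36+36=81 → 160/241 = 0.6639
  D: TP=69, FP=6+50+11=67 → 69/136 = 0.5074
Macro-precision = mean = (0.2794 + 0.5643 + 0.6639 + 0.5074) / 4 = 0.504

0.504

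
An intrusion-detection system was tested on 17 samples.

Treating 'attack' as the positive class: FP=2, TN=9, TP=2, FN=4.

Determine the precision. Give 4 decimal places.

Precision = TP/(TP+FP) = 2/(2+2) = 2/4 = 0.5000

0.5000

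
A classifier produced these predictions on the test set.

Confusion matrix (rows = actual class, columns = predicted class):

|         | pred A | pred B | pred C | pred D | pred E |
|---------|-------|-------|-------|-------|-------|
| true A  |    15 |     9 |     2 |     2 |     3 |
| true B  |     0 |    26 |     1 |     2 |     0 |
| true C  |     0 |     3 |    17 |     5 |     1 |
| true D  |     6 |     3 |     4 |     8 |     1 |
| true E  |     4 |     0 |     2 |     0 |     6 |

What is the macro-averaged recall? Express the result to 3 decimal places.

Per-class recall (TP/(TP+FN)):
  A: TP=15, FN=9+2+2+3=16 → 15/31 = 0.4839
  B: TP=26, FN=0+1+2+0=3 → 26/29 = 0.8966
  C: TP=17, FN=0+3+5+1=9 → 17/26 = 0.6538
  D: TP=8, FN=6+3+4+1=14 → 8/22 = 0.3636
  E: TP=6, FN=4+0+2+0=6 → 6/12 = 0.5000
Macro-recall = mean = (0.4839 + 0.8966 + 0.6538 + 0.3636 + 0.5000) / 5 = 0.580

0.580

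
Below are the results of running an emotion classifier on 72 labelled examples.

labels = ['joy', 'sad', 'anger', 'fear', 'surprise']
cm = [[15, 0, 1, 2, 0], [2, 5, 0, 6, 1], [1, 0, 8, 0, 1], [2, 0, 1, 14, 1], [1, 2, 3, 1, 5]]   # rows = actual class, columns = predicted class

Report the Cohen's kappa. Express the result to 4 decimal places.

Observed agreement pₒ = trace/N = 47/72 = 0.65278
Expected agreement pₑ = Σ (rowᵢ·colᵢ)/N² = (18·21 + 14·7 + 10·13 + 18·23 + 12·8)/72² = 0.21528
κ = (pₒ − pₑ)/(1 − pₑ) = (0.65278 − 0.21528)/(1 − 0.21528) = 0.5575

0.5575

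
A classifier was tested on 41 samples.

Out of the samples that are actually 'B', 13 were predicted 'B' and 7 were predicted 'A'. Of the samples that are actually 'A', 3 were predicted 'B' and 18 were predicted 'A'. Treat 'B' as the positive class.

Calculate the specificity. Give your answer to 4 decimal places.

0.8571

Specificity = TN/(TN+FP) = 18/(18+3) = 0.8571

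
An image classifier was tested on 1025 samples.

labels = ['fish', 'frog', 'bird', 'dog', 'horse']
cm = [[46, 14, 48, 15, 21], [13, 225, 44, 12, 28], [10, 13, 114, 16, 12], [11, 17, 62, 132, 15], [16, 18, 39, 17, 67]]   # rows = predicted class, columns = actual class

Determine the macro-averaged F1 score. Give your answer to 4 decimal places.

Per-class F1 score (2·TP/(2·TP+FP+FN)):
  fish: TP=46, FP=14+48+15+21=98, FN=13+10+11+16=50 → 92/240 = 0.38333
  frog: TP=225, FP=13+44+12+28=97, FN=14+13+17+18=62 → 450/609 = 0.73892
  bird: TP=114, FP=10+13+16+12=51, FN=48+44+62+39=193 → 228/472 = 0.48305
  dog: TP=132, FP=11+17+62+15=105, FN=15+12+16+17=60 → 264/429 = 0.61538
  horse: TP=67, FP=16+18+39+17=90, FN=21+28+12+15=76 → 134/300 = 0.44667
Macro-F1 score = mean = (0.38333 + 0.73892 + 0.48305 + 0.61538 + 0.44667) / 5 = 0.5335

0.5335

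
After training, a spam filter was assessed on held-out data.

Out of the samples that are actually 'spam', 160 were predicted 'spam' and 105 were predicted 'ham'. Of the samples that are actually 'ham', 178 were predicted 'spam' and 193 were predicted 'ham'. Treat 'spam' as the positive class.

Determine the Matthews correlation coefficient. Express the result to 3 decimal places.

0.122

MCC = (TP·TN − FP·FN) / √((TP+FP)(TP+FN)(TN+FP)(TN+FN))
Numerator = 160·193 − 178·105 = 12190
Denominator = √(338·265·371·298) = √9902680060 = 99512.2106
MCC = 12190 / 99512.2106 = 0.122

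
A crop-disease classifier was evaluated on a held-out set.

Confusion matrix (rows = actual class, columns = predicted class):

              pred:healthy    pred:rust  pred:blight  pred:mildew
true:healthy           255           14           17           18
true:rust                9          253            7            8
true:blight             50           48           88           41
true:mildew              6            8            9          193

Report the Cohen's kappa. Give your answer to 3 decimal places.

Observed agreement pₒ = trace/N = 789/1024 = 0.7705
Expected agreement pₑ = Σ (rowᵢ·colᵢ)/N² = (304·320 + 277·323 + 227·121 + 216·260)/1024² = 0.2579
κ = (pₒ − pₑ)/(1 − pₑ) = (0.7705 − 0.2579)/(1 − 0.2579) = 0.691

0.691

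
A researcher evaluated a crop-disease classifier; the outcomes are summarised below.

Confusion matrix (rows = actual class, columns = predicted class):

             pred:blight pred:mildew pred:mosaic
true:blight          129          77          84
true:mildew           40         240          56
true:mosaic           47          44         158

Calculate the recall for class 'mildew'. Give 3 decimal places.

recall = TP/(TP+FN).
mildew: TP=240, FN=40+56=96 → 240/336 = 0.7143

0.714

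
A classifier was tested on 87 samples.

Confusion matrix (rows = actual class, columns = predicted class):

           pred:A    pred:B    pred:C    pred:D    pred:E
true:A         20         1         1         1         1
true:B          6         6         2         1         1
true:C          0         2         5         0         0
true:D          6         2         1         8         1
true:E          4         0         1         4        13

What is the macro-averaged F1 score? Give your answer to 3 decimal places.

0.577

Per-class F1 score (2·TP/(2·TP+FP+FN)):
  A: TP=20, FP=6+0+6+4=16, FN=1+1+1+1=4 → 40/60 = 0.6667
  B: TP=6, FP=1+2+2+0=5, FN=6+2+1+1=10 → 12/27 = 0.4444
  C: TP=5, FP=1+2+1+1=5, FN=0+2+0+0=2 → 10/17 = 0.5882
  D: TP=8, FP=1+1+0+4=6, FN=6+2+1+1=10 → 16/32 = 0.5000
  E: TP=13, FP=1+1+0+1=3, FN=4+0+1+4=9 → 26/38 = 0.6842
Macro-F1 score = mean = (0.6667 + 0.4444 + 0.5882 + 0.5000 + 0.6842) / 5 = 0.577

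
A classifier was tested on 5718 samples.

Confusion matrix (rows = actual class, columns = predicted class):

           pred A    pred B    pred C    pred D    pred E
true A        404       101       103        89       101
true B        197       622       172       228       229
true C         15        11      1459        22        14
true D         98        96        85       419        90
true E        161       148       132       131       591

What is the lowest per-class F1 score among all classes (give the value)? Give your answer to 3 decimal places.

Per-class F1 score (2·TP/(2·TP+FP+FN)):
  A: TP=404, FP=197+15+98+161=471, FN=101+103+89+101=394 → 808/1673 = 0.4830
  B: TP=622, FP=101+11+96+148=356, FN=197+172+228+229=826 → 1244/2426 = 0.5128
  C: TP=1459, FP=103+172+85+132=492, FN=15+11+22+14=62 → 2918/3472 = 0.8404
  D: TP=419, FP=89+228+22+131=470, FN=98+96+85+90=369 → 838/1677 = 0.4997
  E: TP=591, FP=101+229+14+90=434, FN=161+148+132+131=572 → 1182/2188 = 0.5402
Lowest is class 'A' with F1 score = 0.483.

0.483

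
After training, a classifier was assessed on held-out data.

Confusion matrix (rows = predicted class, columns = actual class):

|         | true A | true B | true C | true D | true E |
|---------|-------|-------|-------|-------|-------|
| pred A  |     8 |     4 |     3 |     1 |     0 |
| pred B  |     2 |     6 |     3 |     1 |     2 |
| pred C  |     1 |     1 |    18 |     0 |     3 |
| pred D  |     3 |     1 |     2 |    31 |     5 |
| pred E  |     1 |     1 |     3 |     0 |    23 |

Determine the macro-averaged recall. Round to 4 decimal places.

0.6504

Per-class recall (TP/(TP+FN)):
  A: TP=8, FN=2+1+3+1=7 → 8/15 = 0.53333
  B: TP=6, FN=4+1+1+1=7 → 6/13 = 0.46154
  C: TP=18, FN=3+3+2+3=11 → 18/29 = 0.62069
  D: TP=31, FN=1+1+0+0=2 → 31/33 = 0.93939
  E: TP=23, FN=0+2+3+5=10 → 23/33 = 0.69697
Macro-recall = mean = (0.53333 + 0.46154 + 0.62069 + 0.93939 + 0.69697) / 5 = 0.6504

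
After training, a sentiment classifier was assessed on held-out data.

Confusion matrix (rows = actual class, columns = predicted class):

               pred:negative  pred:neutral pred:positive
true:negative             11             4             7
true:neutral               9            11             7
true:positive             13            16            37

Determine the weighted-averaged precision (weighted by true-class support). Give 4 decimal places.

0.5634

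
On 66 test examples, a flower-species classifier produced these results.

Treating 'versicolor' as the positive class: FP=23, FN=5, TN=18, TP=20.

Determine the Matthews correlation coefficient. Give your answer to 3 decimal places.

0.243

MCC = (TP·TN − FP·FN) / √((TP+FP)(TP+FN)(TN+FP)(TN+FN))
Numerator = 20·18 − 23·5 = 245
Denominator = √(43·25·41·23) = √1013725 = 1006.8391
MCC = 245 / 1006.8391 = 0.243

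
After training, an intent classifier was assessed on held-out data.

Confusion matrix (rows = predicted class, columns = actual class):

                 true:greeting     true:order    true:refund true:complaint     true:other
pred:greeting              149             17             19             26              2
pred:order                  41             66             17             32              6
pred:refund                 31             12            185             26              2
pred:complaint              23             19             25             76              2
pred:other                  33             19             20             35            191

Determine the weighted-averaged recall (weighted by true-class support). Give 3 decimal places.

0.621

Per-class recall (TP/(TP+FN)):
  greeting: TP=149, FN=41+31+23+33=128 → 149/277 = 0.5379
  order: TP=66, FN=17+12+19+19=67 → 66/133 = 0.4962
  refund: TP=185, FN=19+17+25+20=81 → 185/266 = 0.6955
  complaint: TP=76, FN=26+32+26+35=119 → 76/195 = 0.3897
  other: TP=191, FN=2+6+2+2=12 → 191/203 = 0.9409
Weighted-recall = Σ (supportᵢ/N)·recallᵢ with N=1074: (277/1074)·0.5379 + (133/1074)·0.4962 + (266/1074)·0.6955 + (195/1074)·0.3897 + (203/1074)·0.9409 = 0.621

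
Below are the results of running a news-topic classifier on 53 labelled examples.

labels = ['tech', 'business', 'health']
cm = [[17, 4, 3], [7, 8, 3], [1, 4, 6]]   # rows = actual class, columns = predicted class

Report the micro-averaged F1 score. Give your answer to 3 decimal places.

0.585

Micro-averaging pools counts across classes: ΣTP=31, ΣFP=22, ΣFN=22.
Micro-F1 score = 2·TP/(2·TP+FP+FN) on pooled counts = 0.585 (equals overall accuracy in single-label multiclass).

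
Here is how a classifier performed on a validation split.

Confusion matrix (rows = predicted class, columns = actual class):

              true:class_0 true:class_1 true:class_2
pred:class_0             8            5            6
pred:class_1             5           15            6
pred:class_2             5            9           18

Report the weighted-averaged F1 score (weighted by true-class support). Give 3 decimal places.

Per-class F1 score (2·TP/(2·TP+FP+FN)):
  class_0: TP=8, FP=5+6=11, FN=5+5=10 → 16/37 = 0.4324
  class_1: TP=15, FP=5+6=11, FN=5+9=14 → 30/55 = 0.5455
  class_2: TP=18, FP=5+9=14, FN=6+6=12 → 36/62 = 0.5806
Weighted-F1 score = Σ (supportᵢ/N)·F1 scoreᵢ with N=77: (18/77)·0.4324 + (29/77)·0.5455 + (30/77)·0.5806 = 0.533

0.533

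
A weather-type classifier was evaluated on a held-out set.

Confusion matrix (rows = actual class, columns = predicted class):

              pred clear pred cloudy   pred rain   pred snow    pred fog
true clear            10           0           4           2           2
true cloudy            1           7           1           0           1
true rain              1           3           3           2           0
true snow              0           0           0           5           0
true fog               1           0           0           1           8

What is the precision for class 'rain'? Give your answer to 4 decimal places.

0.3750

Take TP from the diagonal, FP from the rest of the 'rain' prediction marginal, FN from the rest of the 'rain' actual marginal.
precision = TP/(TP+FP).
rain: TP=3, FP=4+1+0+0=5 → 3/8 = 0.37500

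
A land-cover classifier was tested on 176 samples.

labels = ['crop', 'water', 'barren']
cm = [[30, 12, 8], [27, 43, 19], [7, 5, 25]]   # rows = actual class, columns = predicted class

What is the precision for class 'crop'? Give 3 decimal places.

0.469

Take TP from the diagonal, FP from the rest of the 'crop' prediction marginal, FN from the rest of the 'crop' actual marginal.
precision = TP/(TP+FP).
crop: TP=30, FP=27+7=34 → 30/64 = 0.4688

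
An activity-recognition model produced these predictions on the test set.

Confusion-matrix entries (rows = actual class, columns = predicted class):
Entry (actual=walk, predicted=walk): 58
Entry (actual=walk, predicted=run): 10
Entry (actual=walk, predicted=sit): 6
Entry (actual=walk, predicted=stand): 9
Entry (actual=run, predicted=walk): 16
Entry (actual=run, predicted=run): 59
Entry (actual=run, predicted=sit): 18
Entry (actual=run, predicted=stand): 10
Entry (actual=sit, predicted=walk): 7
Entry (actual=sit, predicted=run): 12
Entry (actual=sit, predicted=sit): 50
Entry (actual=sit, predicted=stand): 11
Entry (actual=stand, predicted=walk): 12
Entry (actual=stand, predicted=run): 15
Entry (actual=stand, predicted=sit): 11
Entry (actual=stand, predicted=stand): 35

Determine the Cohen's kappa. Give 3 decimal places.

Observed agreement pₒ = trace/N = 202/339 = 0.5959
Expected agreement pₑ = Σ (rowᵢ·colᵢ)/N² = (83·93 + 103·96 + 80·85 + 73·65)/339² = 0.2537
κ = (pₒ − pₑ)/(1 − pₑ) = (0.5959 − 0.2537)/(1 − 0.2537) = 0.459

0.459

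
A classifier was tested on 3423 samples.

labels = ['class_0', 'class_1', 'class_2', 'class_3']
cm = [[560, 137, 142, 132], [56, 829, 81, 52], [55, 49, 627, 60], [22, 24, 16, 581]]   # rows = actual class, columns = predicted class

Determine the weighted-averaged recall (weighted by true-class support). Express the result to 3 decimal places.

0.759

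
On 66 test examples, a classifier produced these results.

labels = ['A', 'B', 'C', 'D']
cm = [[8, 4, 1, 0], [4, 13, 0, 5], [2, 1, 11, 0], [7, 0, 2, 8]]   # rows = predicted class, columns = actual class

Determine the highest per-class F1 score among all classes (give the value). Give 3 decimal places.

0.786

Per-class F1 score (2·TP/(2·TP+FP+FN)):
  A: TP=8, FP=4+1+0=5, FN=4+2+7=13 → 16/34 = 0.4706
  B: TP=13, FP=4+0+5=9, FN=4+1+0=5 → 26/40 = 0.6500
  C: TP=11, FP=2+1+0=3, FN=1+0+2=3 → 22/28 = 0.7857
  D: TP=8, FP=7+0+2=9, FN=0+5+0=5 → 16/30 = 0.5333
Highest is class 'C' with F1 score = 0.786.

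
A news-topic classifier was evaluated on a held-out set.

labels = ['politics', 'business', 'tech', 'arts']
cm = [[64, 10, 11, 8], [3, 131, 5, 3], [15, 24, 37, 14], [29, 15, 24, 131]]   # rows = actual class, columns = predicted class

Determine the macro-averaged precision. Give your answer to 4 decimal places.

Per-class precision (TP/(TP+FP)):
  politics: TP=64, FP=3+15+29=47 → 64/111 = 0.57658
  business: TP=131, FP=10+24+15=49 → 131/180 = 0.72778
  tech: TP=37, FP=11+5+24=40 → 37/77 = 0.48052
  arts: TP=131, FP=8+3+14=25 → 131/156 = 0.83974
Macro-precision = mean = (0.57658 + 0.72778 + 0.48052 + 0.83974) / 4 = 0.6562

0.6562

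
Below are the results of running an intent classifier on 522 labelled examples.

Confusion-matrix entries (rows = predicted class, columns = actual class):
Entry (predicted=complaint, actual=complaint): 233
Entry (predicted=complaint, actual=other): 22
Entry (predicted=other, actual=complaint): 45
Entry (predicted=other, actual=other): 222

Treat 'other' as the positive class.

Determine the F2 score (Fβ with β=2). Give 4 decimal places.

Fβ = (1+β²)·TP / ((1+β²)·TP + β²·FN + FP), with β²=4
= 5·222 / (5·222 + 4·22 + 45) = 0.8930

0.8930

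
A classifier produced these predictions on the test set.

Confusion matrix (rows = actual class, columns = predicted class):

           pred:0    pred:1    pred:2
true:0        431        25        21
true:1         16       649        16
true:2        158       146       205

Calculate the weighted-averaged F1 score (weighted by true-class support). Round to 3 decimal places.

0.748

Per-class F1 score (2·TP/(2·TP+FP+FN)):
  0: TP=431, FP=16+158=174, FN=25+21=46 → 862/1082 = 0.7967
  1: TP=649, FP=25+146=171, FN=16+16=32 → 1298/1501 = 0.8648
  2: TP=205, FP=21+16=37, FN=158+146=304 → 410/751 = 0.5459
Weighted-F1 score = Σ (supportᵢ/N)·F1 scoreᵢ with N=1667: (477/1667)·0.7967 + (681/1667)·0.8648 + (509/1667)·0.5459 = 0.748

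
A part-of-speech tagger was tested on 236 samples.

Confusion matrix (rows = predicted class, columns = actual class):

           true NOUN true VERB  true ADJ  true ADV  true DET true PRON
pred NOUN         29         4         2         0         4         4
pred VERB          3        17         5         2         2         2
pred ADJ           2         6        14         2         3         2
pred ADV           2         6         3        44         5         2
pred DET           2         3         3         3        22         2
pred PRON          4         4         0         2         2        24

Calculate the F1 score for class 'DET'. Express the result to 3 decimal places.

0.603

Take TP from the diagonal, FP from the rest of the 'DET' prediction marginal, FN from the rest of the 'DET' actual marginal.
F1 score = 2·TP/(2·TP+FP+FN).
DET: TP=22, FP=2+3+3+3+2=13, FN=4+2+3+5+2=16 → 44/73 = 0.6027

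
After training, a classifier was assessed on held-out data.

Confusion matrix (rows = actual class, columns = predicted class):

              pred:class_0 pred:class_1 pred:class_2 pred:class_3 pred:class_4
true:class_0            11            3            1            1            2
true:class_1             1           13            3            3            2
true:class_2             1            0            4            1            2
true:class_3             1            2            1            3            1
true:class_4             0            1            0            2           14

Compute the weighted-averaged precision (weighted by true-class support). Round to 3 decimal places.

0.637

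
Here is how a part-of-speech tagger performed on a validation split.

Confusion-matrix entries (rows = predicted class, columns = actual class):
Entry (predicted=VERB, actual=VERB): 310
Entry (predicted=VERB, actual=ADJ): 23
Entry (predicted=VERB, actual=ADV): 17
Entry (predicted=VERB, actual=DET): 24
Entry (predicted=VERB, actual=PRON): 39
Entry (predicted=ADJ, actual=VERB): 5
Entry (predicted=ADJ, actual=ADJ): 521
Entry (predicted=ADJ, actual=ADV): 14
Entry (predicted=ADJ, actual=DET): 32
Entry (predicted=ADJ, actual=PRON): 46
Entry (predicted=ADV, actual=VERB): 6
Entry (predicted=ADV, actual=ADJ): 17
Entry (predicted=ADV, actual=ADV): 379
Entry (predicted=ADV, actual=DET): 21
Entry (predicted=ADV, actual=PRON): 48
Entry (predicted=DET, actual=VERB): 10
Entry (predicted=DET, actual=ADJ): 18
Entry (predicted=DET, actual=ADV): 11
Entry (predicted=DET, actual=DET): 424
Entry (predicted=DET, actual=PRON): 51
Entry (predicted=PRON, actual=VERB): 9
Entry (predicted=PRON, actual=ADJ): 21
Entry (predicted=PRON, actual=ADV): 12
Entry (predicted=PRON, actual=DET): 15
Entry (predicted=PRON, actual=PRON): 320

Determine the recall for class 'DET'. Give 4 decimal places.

Take TP from the diagonal, FP from the rest of the 'DET' prediction marginal, FN from the rest of the 'DET' actual marginal.
recall = TP/(TP+FN).
DET: TP=424, FN=24+32+21+15=92 → 424/516 = 0.82171

0.8217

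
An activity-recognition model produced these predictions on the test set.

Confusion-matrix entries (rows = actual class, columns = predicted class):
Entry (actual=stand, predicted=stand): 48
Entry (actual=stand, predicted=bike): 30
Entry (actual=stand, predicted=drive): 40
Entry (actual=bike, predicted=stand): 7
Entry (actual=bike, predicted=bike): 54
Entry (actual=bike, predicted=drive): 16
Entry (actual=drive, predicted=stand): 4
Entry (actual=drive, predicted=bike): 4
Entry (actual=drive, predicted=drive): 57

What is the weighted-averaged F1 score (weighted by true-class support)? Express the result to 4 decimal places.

0.6001

Per-class F1 score (2·TP/(2·TP+FP+FN)):
  stand: TP=48, FP=7+4=11, FN=30+40=70 → 96/177 = 0.54237
  bike: TP=54, FP=30+4=34, FN=7+16=23 → 108/165 = 0.65455
  drive: TP=57, FP=40+16=56, FN=4+4=8 → 114/178 = 0.64045
Weighted-F1 score = Σ (supportᵢ/N)·F1 scoreᵢ with N=260: (118/260)·0.54237 + (77/260)·0.65455 + (65/260)·0.64045 = 0.6001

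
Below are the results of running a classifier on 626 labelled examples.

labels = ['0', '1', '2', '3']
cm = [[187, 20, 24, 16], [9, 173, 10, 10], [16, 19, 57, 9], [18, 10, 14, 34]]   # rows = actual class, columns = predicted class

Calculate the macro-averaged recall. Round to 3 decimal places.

0.656

Per-class recall (TP/(TP+FN)):
  0: TP=187, FN=20+24+16=60 → 187/247 = 0.7571
  1: TP=173, FN=9+10+10=29 → 173/202 = 0.8564
  2: TP=57, FN=16+19+9=44 → 57/101 = 0.5644
  3: TP=34, FN=18+10+14=42 → 34/76 = 0.4474
Macro-recall = mean = (0.7571 + 0.8564 + 0.5644 + 0.4474) / 4 = 0.656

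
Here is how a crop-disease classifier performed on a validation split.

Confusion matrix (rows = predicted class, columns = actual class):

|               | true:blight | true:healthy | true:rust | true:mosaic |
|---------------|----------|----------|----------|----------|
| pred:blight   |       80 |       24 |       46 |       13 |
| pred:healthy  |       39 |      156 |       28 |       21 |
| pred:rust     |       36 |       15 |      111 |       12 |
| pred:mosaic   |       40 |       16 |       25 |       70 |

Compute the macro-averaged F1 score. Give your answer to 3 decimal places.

0.559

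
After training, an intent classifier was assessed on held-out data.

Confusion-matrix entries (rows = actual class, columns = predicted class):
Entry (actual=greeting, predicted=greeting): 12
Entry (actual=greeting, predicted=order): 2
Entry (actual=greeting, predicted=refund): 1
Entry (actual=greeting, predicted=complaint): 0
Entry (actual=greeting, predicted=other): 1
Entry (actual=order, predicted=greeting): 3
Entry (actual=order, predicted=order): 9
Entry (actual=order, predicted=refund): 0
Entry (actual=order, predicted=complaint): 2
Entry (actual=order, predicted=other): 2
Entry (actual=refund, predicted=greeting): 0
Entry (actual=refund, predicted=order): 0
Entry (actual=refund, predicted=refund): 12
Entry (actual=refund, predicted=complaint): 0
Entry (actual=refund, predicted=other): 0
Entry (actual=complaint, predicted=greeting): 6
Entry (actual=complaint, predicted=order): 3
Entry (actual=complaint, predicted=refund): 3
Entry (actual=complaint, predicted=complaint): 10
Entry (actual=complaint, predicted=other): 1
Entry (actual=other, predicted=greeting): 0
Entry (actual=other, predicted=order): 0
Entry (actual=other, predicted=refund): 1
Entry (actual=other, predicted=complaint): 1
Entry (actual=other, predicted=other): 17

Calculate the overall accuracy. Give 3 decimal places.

0.698

Accuracy = trace / total = (12+9+12+10+17=60) / 86 = 60/86 = 0.698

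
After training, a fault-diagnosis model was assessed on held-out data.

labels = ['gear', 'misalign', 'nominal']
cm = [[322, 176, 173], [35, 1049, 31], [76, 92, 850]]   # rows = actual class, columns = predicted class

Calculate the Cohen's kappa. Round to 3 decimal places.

Observed agreement pₒ = trace/N = 2221/2804 = 0.7921
Expected agreement pₑ = Σ (rowᵢ·colᵢ)/N² = (671·433 + 1115·1317 + 1018·1054)/2804² = 0.3602
κ = (pₒ − pₑ)/(1 − pₑ) = (0.7921 − 0.3602)/(1 − 0.3602) = 0.675

0.675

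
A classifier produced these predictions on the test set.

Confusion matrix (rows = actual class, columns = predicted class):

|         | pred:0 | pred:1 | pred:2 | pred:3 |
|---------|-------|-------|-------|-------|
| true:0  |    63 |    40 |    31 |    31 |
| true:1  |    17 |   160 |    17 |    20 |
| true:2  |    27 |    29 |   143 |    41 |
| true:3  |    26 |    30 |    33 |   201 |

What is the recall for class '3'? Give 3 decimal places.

Take TP from the diagonal, FP from the rest of the '3' prediction marginal, FN from the rest of the '3' actual marginal.
recall = TP/(TP+FN).
3: TP=201, FN=26+30+33=89 → 201/290 = 0.6931

0.693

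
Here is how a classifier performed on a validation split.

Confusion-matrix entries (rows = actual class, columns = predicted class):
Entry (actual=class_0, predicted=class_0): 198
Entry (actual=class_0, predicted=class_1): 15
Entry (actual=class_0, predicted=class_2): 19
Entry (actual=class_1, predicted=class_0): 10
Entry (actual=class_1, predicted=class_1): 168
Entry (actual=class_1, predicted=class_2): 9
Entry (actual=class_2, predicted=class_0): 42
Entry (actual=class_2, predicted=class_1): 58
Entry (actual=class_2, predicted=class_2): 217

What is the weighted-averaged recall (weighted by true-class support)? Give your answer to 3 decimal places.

0.792

Per-class recall (TP/(TP+FN)):
  class_0: TP=198, FN=15+19=34 → 198/232 = 0.8534
  class_1: TP=168, FN=10+9=19 → 168/187 = 0.8984
  class_2: TP=217, FN=42+58=100 → 217/317 = 0.6845
Weighted-recall = Σ (supportᵢ/N)·recallᵢ with N=736: (232/736)·0.8534 + (187/736)·0.8984 + (317/736)·0.6845 = 0.792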